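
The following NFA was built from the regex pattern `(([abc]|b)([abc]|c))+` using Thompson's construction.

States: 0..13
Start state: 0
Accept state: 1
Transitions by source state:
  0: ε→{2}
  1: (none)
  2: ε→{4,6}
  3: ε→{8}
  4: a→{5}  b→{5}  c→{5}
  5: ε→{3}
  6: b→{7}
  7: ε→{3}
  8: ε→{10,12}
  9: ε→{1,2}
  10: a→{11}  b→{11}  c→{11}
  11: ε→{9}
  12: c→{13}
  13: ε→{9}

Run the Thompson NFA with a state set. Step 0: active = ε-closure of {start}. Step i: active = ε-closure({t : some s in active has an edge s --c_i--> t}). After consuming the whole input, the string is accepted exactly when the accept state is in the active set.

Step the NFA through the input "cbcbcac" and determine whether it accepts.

Answer: REJECT

Steps:
S₀ = ε-closure({0}) = {0,2,4,6}
'c' @ 1: {3,5,8,10,12}
'b' @ 2: {1,2,4,6,9,11}  [accepting]
'c' @ 3: {3,5,8,10,12}
'b' @ 4: {1,2,4,6,9,11}  [accepting]
'c' @ 5: {3,5,8,10,12}
'a' @ 6: {1,2,4,6,9,11}  [accepting]
'c' @ 7: {3,5,8,10,12}
after full input: {3,5,8,10,12}  (accept=1 not in)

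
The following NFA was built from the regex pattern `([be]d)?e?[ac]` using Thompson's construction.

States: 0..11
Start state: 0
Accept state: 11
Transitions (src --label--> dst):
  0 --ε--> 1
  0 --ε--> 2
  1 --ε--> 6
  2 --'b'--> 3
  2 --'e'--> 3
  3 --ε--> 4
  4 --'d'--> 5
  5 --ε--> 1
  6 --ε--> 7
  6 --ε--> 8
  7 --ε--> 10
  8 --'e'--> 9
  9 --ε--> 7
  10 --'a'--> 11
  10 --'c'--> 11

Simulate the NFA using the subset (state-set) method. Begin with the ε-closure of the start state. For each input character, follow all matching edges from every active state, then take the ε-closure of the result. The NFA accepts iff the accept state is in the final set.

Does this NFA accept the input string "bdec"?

start: ε-closure({0}) = {0,1,2,6,7,8,10}
'b' @ 1: {3,4}
'd' @ 2: {1,5,6,7,8,10}
'e' @ 3: {7,9,10}
'c' @ 4: {11}  ✓accept
end set {11} — state 11 in

Answer: ACCEPT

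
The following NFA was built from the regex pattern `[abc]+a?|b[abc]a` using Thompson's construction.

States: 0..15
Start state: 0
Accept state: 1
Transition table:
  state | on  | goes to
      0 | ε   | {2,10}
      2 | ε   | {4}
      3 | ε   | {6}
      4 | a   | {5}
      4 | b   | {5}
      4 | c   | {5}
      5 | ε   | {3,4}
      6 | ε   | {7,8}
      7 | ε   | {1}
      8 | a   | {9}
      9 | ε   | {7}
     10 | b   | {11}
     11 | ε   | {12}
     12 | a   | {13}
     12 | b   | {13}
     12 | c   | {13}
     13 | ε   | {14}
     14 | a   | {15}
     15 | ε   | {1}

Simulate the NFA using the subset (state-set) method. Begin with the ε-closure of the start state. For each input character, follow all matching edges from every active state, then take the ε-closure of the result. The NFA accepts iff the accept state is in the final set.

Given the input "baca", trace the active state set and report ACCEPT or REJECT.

S₀ = ε-closure({0}) = {0,2,4,10}
'b' @ 1: {1,3,4,5,6,7,8,11,12}  [accepting]
'a' @ 2: {1,3,4,5,6,7,8,9,13,14}  [accepting]
'c' @ 3: {1,3,4,5,6,7,8}  [accepting]
'a' @ 4: {1,3,4,5,6,7,8,9}  [accepting]
final: {1,3,4,5,6,7,8,9}; accept 1 in set

Answer: ACCEPT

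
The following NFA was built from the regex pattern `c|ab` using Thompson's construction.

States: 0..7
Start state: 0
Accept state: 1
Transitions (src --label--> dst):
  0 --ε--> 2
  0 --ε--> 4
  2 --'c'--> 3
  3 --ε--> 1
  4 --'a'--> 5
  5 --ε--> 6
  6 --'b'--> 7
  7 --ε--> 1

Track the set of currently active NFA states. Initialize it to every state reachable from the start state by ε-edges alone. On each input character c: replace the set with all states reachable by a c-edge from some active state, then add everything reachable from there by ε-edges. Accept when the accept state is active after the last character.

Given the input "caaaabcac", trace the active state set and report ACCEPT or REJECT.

S₀ = ε-closure({0}) = {0,2,4}
'c' @ 1: {1,3}  (accept∈set)
'a' @ 2: {}  — no active states
rest 'aaabcac' ignored (set empty)
after full input: {}  (accept=1 not in)

Answer: REJECT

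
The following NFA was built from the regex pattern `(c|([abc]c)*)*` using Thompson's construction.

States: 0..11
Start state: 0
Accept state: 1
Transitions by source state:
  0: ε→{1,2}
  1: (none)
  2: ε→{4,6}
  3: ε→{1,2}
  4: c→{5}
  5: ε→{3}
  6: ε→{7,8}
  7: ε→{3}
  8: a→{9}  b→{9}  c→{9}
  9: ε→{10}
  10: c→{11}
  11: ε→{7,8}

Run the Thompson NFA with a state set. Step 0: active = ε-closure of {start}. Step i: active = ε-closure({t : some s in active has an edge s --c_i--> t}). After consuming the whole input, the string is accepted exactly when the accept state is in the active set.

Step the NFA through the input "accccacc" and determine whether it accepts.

Answer: ACCEPT

Derivation:
initial (ε-close {0}): {0,1,2,3,4,6,7,8}
'a' @ 1: {9,10}
'c' @ 2: {1,2,3,4,6,7,8,11}  (accept∈set)
'c' @ 3: {1,2,3,4,5,6,7,8,9,10}  (accept∈set)
'c' @ 4: {1,2,3,4,5,6,7,8,9,10,11}  (accept∈set)
'c' @ 5: {1,2,3,4,5,6,7,8,9,10,11}  (accept∈set)
'a' @ 6: {9,10}
'c' @ 7: {1,2,3,4,6,7,8,11}  (accept∈set)
'c' @ 8: {1,2,3,4,5,6,7,8,9,10}  (accept∈set)
after full input: {1,2,3,4,5,6,7,8,9,10}  (accept=1 in)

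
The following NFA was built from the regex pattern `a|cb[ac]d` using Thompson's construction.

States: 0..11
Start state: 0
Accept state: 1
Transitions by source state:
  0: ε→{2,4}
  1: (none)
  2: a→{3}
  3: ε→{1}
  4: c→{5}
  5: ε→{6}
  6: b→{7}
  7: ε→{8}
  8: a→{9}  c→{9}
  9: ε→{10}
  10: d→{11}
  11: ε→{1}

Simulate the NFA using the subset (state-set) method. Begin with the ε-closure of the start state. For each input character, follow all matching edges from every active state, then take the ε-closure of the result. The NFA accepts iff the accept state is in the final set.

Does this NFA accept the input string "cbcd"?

initial (ε-close {0}): {0,2,4}
'c' @ 1: {5,6}
'b' @ 2: {7,8}
'c' @ 3: {9,10}
'd' @ 4: {1,11}  [accepting]
end set {1,11} — state 1 in

Answer: ACCEPT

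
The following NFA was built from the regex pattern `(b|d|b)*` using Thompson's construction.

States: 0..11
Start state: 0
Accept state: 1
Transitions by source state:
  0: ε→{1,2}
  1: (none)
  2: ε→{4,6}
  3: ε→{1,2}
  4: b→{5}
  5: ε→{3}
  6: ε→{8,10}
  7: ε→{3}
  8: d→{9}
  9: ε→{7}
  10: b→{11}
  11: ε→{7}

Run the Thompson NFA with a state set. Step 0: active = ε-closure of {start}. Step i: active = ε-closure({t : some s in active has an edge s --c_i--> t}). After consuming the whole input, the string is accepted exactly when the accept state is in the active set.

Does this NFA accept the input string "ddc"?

Answer: REJECT

Derivation:
S₀ = ε-closure({0}) = {0,1,2,4,6,8,10}
'd' @ 1: {1,2,3,4,6,7,8,9,10}  (accept∈set)
'd' @ 2: {1,2,3,4,6,7,8,9,10}  (accept∈set)
'c' @ 3: {}  — state set empty
end set {} — state 1 not in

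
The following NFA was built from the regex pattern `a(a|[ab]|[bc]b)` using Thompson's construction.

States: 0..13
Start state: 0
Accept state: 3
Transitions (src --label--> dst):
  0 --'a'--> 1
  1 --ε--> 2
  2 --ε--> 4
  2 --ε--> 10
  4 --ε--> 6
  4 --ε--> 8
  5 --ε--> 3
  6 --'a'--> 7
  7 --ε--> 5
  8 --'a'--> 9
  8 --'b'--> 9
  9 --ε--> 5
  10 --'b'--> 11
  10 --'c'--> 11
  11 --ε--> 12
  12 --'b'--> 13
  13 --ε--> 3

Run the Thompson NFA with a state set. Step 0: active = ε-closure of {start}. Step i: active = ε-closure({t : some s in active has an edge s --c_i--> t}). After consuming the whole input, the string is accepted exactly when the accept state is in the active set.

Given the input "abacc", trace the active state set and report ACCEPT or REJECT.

start: ε-closure({0}) = {0}
'a' @ 1: {1,2,4,6,8,10}
'b' @ 2: {3,5,9,11,12}  (accept∈set)
'a' @ 3: {}  — dead — no transitions
rest 'cc' ignored (set empty)
final: {}; accept 3 not in set

Answer: REJECT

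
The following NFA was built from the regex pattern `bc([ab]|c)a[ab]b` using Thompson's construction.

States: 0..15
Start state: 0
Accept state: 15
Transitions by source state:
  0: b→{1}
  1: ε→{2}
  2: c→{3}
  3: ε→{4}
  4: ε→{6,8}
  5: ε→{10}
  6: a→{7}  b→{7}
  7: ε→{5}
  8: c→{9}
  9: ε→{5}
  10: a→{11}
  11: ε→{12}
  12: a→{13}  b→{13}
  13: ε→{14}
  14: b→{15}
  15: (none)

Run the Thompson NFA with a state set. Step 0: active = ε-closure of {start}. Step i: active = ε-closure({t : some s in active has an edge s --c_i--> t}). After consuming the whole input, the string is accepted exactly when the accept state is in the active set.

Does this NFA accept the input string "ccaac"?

Answer: REJECT

Derivation:
S₀ = ε-closure({0}) = {0}
'c' @ 1: {}  — state set empty
rest 'caac' ignored (set empty)
end set {} — state 15 not in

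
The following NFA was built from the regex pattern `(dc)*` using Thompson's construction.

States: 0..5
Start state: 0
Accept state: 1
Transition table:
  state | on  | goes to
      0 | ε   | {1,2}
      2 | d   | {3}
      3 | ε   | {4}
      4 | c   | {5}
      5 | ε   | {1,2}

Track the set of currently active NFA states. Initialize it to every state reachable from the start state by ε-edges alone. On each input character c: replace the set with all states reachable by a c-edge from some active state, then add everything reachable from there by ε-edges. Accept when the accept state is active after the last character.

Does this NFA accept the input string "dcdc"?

Answer: ACCEPT

Trace:
start: ε-closure({0}) = {0,1,2}
'd' @ 1: {3,4}
'c' @ 2: {1,2,5}  ✓accept
'd' @ 3: {3,4}
'c' @ 4: {1,2,5}  ✓accept
after full input: {1,2,5}  (accept=1 in)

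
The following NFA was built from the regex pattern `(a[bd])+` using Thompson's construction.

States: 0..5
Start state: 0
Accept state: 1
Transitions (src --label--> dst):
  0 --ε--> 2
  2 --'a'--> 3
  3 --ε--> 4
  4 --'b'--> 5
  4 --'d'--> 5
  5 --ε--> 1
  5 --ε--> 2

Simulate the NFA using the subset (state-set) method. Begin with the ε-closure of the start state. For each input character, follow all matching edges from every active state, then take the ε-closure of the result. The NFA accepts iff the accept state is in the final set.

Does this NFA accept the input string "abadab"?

start: ε-closure({0}) = {0,2}
'a' @ 1: {3,4}
'b' @ 2: {1,2,5}  [accepting]
'a' @ 3: {3,4}
'd' @ 4: {1,2,5}  [accepting]
'a' @ 5: {3,4}
'b' @ 6: {1,2,5}  [accepting]
final: {1,2,5}; accept 1 in set

Answer: ACCEPT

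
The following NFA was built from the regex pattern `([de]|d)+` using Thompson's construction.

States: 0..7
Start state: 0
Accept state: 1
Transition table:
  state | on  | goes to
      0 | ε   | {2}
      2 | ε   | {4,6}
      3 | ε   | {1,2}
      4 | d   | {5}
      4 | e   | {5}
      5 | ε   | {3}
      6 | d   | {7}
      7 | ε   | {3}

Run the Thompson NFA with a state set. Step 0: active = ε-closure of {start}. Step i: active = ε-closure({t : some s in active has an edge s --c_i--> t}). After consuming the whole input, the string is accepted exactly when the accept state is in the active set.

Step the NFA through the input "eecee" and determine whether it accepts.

Answer: REJECT

Derivation:
S₀ = ε-closure({0}) = {0,2,4,6}
'e' @ 1: {1,2,3,4,5,6}  ✓accept
'e' @ 2: {1,2,3,4,5,6}  ✓accept
'c' @ 3: {}  — dead — no transitions
rest 'ee' ignored (set empty)
end set {} — state 1 not in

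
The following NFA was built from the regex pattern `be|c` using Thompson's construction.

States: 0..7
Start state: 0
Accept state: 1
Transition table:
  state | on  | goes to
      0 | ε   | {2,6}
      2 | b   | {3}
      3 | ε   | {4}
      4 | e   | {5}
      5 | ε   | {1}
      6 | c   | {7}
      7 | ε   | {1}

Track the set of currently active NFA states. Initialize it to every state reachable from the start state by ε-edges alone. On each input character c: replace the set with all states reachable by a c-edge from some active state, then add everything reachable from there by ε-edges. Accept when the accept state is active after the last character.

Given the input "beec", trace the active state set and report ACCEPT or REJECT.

Answer: REJECT

Steps:
S₀ = ε-closure({0}) = {0,2,6}
'b' @ 1: {3,4}
'e' @ 2: {1,5}  ✓accept
'e' @ 3: {}  — dead — no transitions
rest 'c' ignored (set empty)
after full input: {}  (accept=1 not in)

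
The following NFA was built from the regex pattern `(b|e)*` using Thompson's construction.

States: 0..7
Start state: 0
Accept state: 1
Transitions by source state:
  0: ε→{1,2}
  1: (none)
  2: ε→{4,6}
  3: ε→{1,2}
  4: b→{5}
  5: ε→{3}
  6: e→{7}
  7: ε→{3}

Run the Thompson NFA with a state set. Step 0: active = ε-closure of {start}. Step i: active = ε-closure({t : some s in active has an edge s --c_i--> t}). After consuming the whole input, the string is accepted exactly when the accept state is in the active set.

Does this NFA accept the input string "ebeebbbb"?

start: ε-closure({0}) = {0,1,2,4,6}
'e' @ 1: {1,2,3,4,6,7}  ✓accept
'b' @ 2: {1,2,3,4,5,6}  ✓accept
'e' @ 3: {1,2,3,4,6,7}  ✓accept
'e' @ 4: {1,2,3,4,6,7}  ✓accept
'b' @ 5: {1,2,3,4,5,6}  ✓accept
'b' @ 6: {1,2,3,4,5,6}  ✓accept
'b' @ 7: {1,2,3,4,5,6}  ✓accept
'b' @ 8: {1,2,3,4,5,6}  ✓accept
final: {1,2,3,4,5,6}; accept 1 in set

Answer: ACCEPT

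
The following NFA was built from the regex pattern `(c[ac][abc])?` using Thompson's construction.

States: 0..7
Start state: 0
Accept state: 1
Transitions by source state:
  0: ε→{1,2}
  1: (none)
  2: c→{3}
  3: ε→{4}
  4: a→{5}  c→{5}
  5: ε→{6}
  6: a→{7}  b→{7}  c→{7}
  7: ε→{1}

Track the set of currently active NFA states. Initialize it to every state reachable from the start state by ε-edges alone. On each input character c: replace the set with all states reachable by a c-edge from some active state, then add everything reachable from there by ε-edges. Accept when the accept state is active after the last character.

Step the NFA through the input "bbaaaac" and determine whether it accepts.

start: ε-closure({0}) = {0,1,2}
'b' @ 1: {}  — dead — no transitions
rest 'baaaac' ignored (set empty)
end set {} — state 1 not in

Answer: REJECT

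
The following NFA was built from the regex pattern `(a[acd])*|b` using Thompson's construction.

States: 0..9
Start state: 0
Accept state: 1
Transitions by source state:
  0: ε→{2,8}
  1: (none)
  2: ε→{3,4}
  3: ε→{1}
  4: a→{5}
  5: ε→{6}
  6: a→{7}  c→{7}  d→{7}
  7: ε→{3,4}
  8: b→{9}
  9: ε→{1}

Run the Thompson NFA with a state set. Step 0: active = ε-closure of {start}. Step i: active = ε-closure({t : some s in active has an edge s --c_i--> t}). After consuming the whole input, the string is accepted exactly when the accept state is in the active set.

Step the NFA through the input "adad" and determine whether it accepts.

Answer: ACCEPT

Trace:
start: ε-closure({0}) = {0,1,2,3,4,8}
'a' @ 1: {5,6}
'd' @ 2: {1,3,4,7}  ✓accept
'a' @ 3: {5,6}
'd' @ 4: {1,3,4,7}  ✓accept
after full input: {1,3,4,7}  (accept=1 in)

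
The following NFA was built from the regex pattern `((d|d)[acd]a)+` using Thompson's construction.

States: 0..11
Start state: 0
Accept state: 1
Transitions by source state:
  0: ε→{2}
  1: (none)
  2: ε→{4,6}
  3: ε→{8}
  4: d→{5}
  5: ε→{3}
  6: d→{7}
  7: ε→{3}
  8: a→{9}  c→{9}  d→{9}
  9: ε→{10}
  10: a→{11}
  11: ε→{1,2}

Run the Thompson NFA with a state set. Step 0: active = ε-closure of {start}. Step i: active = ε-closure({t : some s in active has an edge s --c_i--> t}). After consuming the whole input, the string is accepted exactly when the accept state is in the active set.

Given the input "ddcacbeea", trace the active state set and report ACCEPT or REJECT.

start: ε-closure({0}) = {0,2,4,6}
'd' @ 1: {3,5,7,8}
'd' @ 2: {9,10}
'c' @ 3: {}  — state set empty
rest 'acbeea' ignored (set empty)
after full input: {}  (accept=1 not in)

Answer: REJECT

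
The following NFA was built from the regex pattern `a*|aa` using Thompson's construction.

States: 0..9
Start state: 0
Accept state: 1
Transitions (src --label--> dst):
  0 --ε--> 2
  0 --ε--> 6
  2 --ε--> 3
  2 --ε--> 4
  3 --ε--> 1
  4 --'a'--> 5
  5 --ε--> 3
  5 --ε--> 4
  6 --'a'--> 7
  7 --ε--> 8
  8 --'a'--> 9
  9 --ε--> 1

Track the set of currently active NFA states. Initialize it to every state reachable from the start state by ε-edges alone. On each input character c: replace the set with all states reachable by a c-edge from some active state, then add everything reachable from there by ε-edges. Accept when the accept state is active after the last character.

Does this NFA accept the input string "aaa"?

Answer: ACCEPT

Trace:
S₀ = ε-closure({0}) = {0,1,2,3,4,6}
'a' @ 1: {1,3,4,5,7,8}  ✓accept
'a' @ 2: {1,3,4,5,9}  ✓accept
'a' @ 3: {1,3,4,5}  ✓accept
after full input: {1,3,4,5}  (accept=1 in)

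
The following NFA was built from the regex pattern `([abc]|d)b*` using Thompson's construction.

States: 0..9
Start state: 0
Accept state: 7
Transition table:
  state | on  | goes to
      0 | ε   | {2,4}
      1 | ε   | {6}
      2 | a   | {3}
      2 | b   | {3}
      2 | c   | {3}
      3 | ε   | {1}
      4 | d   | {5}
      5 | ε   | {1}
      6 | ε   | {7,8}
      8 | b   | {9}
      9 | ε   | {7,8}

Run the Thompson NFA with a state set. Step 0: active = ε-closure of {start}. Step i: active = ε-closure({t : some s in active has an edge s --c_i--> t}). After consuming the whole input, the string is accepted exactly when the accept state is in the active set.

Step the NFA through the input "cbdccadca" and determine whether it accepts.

Answer: REJECT

Derivation:
start: ε-closure({0}) = {0,2,4}
'c' @ 1: {1,3,6,7,8}  ✓accept
'b' @ 2: {7,8,9}  ✓accept
'd' @ 3: {}  — state set empty
rest 'ccadca' ignored (set empty)
after full input: {}  (accept=7 not in)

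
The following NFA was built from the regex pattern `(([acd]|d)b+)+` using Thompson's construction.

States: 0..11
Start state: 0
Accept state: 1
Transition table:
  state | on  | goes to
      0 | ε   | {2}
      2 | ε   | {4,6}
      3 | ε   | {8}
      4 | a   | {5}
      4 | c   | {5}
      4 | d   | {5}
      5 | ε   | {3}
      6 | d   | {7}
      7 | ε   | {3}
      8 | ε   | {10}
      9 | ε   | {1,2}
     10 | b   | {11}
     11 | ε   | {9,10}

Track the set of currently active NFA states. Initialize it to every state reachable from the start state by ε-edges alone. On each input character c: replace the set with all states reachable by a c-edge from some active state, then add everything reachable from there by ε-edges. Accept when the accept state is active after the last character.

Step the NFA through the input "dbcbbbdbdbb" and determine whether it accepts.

start: ε-closure({0}) = {0,2,4,6}
'd' @ 1: {3,5,7,8,10}
'b' @ 2: {1,2,4,6,9,10,11}  (accept∈set)
'c' @ 3: {3,5,8,10}
'b' @ 4: {1,2,4,6,9,10,11}  (accept∈set)
'b' @ 5: {1,2,4,6,9,10,11}  (accept∈set)
'b' @ 6: {1,2,4,6,9,10,11}  (accept∈set)
'd' @ 7: {3,5,7,8,10}
'b' @ 8: {1,2,4,6,9,10,11}  (accept∈set)
'd' @ 9: {3,5,7,8,10}
'b' @ 10: {1,2,4,6,9,10,11}  (accept∈set)
'b' @ 11: {1,2,4,6,9,10,11}  (accept∈set)
after full input: {1,2,4,6,9,10,11}  (accept=1 in)

Answer: ACCEPT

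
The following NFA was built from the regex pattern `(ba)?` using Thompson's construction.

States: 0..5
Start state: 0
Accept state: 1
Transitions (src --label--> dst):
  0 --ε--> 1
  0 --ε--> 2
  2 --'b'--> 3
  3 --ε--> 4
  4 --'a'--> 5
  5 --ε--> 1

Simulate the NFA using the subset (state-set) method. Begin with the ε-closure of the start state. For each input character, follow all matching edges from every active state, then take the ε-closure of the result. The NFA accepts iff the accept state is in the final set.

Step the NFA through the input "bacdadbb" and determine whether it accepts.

initial (ε-close {0}): {0,1,2}
'b' @ 1: {3,4}
'a' @ 2: {1,5}  [accepting]
'c' @ 3: {}  — no active states
rest 'dadbb' ignored (set empty)
final: {}; accept 1 not in set

Answer: REJECT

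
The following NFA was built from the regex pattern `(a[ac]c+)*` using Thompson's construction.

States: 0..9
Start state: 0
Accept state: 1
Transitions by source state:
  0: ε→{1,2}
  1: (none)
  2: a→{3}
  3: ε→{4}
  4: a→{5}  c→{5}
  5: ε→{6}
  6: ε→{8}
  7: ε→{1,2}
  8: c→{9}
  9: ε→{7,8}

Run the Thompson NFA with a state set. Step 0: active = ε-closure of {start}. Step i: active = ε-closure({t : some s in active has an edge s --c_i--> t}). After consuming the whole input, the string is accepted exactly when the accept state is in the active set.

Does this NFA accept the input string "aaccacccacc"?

Answer: ACCEPT

Derivation:
start: ε-closure({0}) = {0,1,2}
'a' @ 1: {3,4}
'a' @ 2: {5,6,8}
'c' @ 3: {1,2,7,8,9}  ✓accept
'c' @ 4: {1,2,7,8,9}  ✓accept
'a' @ 5: {3,4}
'c' @ 6: {5,6,8}
'c' @ 7: {1,2,7,8,9}  ✓accept
'c' @ 8: {1,2,7,8,9}  ✓accept
'a' @ 9: {3,4}
'c' @ 10: {5,6,8}
'c' @ 11: {1,2,7,8,9}  ✓accept
after full input: {1,2,7,8,9}  (accept=1 in)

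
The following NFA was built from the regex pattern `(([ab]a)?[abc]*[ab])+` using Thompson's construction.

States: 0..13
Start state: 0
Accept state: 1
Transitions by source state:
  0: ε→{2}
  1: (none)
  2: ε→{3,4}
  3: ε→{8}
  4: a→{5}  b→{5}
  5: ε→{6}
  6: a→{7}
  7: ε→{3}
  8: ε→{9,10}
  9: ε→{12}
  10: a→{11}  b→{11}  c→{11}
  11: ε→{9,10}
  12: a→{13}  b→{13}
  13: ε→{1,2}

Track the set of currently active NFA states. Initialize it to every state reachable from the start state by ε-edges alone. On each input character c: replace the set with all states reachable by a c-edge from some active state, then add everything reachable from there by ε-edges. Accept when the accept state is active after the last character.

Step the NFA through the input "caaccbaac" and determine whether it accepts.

Answer: REJECT

Trace:
initial (ε-close {0}): {0,2,3,4,8,9,10,12}
'c' @ 1: {9,10,11,12}
'a' @ 2: {1,2,3,4,8,9,10,11,12,13}  [accepting]
'a' @ 3: {1,2,3,4,5,6,8,9,10,11,12,13}  [accepting]
'c' @ 4: {9,10,11,12}
'c' @ 5: {9,10,11,12}
'b' @ 6: {1,2,3,4,8,9,10,11,12,13}  [accepting]
'a' @ 7: {1,2,3,4,5,6,8,9,10,11,12,13}  [accepting]
'a' @ 8: {1,2,3,4,5,6,7,8,9,10,11,12,13}  [accepting]
'c' @ 9: {9,10,11,12}
end set {9,10,11,12} — state 1 not in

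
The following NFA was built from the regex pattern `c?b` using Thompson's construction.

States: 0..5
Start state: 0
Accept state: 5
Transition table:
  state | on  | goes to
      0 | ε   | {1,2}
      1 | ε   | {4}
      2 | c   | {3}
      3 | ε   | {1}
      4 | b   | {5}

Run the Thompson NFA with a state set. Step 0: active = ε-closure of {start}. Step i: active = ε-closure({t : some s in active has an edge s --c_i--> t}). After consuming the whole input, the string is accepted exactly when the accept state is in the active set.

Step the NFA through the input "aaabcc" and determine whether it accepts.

initial (ε-close {0}): {0,1,2,4}
'a' @ 1: {}  — no active states
rest 'aabcc' ignored (set empty)
final: {}; accept 5 not in set

Answer: REJECT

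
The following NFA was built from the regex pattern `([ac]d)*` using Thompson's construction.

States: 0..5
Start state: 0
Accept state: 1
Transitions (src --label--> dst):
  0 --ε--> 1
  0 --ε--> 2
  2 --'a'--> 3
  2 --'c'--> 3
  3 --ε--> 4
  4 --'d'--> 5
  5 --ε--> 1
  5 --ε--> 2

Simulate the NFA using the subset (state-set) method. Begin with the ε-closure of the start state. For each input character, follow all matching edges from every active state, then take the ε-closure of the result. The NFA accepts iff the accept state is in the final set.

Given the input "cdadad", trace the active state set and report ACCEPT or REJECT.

start: ε-closure({0}) = {0,1,2}
'c' @ 1: {3,4}
'd' @ 2: {1,2,5}  [accepting]
'a' @ 3: {3,4}
'd' @ 4: {1,2,5}  [accepting]
'a' @ 5: {3,4}
'd' @ 6: {1,2,5}  [accepting]
final: {1,2,5}; accept 1 in set

Answer: ACCEPT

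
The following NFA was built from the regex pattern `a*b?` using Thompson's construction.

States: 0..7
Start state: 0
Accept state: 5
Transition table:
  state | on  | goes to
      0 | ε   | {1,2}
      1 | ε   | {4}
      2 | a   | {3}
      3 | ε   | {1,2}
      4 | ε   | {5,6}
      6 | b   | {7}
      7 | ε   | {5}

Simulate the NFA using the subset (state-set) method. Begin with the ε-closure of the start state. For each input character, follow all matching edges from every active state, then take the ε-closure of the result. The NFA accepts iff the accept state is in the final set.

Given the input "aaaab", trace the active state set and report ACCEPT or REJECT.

Answer: ACCEPT

Steps:
start: ε-closure({0}) = {0,1,2,4,5,6}
'a' @ 1: {1,2,3,4,5,6}  ✓accept
'a' @ 2: {1,2,3,4,5,6}  ✓accept
'a' @ 3: {1,2,3,4,5,6}  ✓accept
'a' @ 4: {1,2,3,4,5,6}  ✓accept
'b' @ 5: {5,7}  ✓accept
end set {5,7} — state 5 in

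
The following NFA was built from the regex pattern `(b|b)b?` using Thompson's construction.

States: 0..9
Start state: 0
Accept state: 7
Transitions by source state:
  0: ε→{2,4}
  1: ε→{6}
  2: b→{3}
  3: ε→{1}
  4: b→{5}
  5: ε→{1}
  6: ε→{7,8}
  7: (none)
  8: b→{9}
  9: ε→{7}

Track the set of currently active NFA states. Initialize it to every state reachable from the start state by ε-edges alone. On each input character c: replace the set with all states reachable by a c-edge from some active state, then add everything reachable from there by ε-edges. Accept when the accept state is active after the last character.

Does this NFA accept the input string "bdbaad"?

Answer: REJECT

Steps:
initial (ε-close {0}): {0,2,4}
'b' @ 1: {1,3,5,6,7,8}  ✓accept
'd' @ 2: {}  — dead — no transitions
rest 'baad' ignored (set empty)
after full input: {}  (accept=7 not in)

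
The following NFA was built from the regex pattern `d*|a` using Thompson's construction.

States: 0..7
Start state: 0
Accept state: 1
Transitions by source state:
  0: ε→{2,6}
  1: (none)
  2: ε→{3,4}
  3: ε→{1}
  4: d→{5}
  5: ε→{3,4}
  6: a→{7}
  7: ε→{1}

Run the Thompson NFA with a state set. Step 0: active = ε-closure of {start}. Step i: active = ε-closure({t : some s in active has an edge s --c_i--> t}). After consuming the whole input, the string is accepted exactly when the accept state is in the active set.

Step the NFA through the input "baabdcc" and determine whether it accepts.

initial (ε-close {0}): {0,1,2,3,4,6}
'b' @ 1: {}  — state set empty
rest 'aabdcc' ignored (set empty)
final: {}; accept 1 not in set

Answer: REJECT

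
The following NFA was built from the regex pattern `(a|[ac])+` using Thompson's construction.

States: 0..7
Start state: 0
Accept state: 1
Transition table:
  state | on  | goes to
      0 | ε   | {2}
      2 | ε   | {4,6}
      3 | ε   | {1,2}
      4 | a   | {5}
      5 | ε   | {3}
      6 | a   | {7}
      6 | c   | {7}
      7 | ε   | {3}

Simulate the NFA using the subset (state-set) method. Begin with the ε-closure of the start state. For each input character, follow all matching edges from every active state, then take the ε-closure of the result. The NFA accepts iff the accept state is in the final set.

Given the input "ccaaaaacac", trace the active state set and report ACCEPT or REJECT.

start: ε-closure({0}) = {0,2,4,6}
'c' @ 1: {1,2,3,4,6,7}  ✓accept
'c' @ 2: {1,2,3,4,6,7}  ✓accept
'a' @ 3: {1,2,3,4,5,6,7}  ✓accept
'a' @ 4: {1,2,3,4,5,6,7}  ✓accept
'a' @ 5: {1,2,3,4,5,6,7}  ✓accept
'a' @ 6: {1,2,3,4,5,6,7}  ✓accept
'a' @ 7: {1,2,3,4,5,6,7}  ✓accept
'c' @ 8: {1,2,3,4,6,7}  ✓accept
'a' @ 9: {1,2,3,4,5,6,7}  ✓accept
'c' @ 10: {1,2,3,4,6,7}  ✓accept
final: {1,2,3,4,6,7}; accept 1 in set

Answer: ACCEPT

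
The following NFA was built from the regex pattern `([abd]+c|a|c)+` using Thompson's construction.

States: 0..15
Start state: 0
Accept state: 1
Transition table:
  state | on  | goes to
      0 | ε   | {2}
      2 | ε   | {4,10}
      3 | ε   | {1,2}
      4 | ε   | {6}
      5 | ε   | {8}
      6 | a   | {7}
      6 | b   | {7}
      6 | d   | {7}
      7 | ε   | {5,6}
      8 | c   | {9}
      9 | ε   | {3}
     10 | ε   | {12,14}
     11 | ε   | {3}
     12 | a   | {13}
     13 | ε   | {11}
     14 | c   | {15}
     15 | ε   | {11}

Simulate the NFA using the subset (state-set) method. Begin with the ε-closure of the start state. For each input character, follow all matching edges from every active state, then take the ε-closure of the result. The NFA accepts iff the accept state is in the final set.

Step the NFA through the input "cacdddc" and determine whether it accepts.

start: ε-closure({0}) = {0,2,4,6,10,12,14}
'c' @ 1: {1,2,3,4,6,10,11,12,14,15}  ✓accept
'a' @ 2: {1,2,3,4,5,6,7,8,10,11,12,13,14}  ✓accept
'c' @ 3: {1,2,3,4,6,9,10,11,12,14,15}  ✓accept
'd' @ 4: {5,6,7,8}
'd' @ 5: {5,6,7,8}
'd' @ 6: {5,6,7,8}
'c' @ 7: {1,2,3,4,6,9,10,12,14}  ✓accept
final: {1,2,3,4,6,9,10,12,14}; accept 1 in set

Answer: ACCEPT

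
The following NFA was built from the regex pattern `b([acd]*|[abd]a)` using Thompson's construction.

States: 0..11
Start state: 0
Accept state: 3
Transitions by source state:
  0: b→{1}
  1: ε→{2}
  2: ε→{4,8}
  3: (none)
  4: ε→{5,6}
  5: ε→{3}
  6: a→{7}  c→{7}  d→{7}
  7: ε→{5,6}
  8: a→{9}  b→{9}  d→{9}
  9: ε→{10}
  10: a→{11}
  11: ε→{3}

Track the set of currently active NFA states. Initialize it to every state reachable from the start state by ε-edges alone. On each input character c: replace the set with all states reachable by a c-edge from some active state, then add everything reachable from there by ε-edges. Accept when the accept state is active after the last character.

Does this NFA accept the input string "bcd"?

initial (ε-close {0}): {0}
'b' @ 1: {1,2,3,4,5,6,8}  [accepting]
'c' @ 2: {3,5,6,7}  [accepting]
'd' @ 3: {3,5,6,7}  [accepting]
after full input: {3,5,6,7}  (accept=3 in)

Answer: ACCEPT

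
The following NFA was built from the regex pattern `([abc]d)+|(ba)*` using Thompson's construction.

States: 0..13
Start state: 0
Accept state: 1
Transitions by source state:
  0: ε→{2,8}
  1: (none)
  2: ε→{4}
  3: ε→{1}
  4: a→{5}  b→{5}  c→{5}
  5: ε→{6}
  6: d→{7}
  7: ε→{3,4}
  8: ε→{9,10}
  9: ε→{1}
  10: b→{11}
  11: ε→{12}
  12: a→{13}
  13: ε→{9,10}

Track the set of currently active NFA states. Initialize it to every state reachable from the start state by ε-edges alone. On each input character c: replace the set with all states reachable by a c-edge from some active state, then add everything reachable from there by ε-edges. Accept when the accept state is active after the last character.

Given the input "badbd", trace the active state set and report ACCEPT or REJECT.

S₀ = ε-closure({0}) = {0,1,2,4,8,9,10}
'b' @ 1: {5,6,11,12}
'a' @ 2: {1,9,10,13}  ✓accept
'd' @ 3: {}  — state set empty
rest 'bd' ignored (set empty)
after full input: {}  (accept=1 not in)

Answer: REJECT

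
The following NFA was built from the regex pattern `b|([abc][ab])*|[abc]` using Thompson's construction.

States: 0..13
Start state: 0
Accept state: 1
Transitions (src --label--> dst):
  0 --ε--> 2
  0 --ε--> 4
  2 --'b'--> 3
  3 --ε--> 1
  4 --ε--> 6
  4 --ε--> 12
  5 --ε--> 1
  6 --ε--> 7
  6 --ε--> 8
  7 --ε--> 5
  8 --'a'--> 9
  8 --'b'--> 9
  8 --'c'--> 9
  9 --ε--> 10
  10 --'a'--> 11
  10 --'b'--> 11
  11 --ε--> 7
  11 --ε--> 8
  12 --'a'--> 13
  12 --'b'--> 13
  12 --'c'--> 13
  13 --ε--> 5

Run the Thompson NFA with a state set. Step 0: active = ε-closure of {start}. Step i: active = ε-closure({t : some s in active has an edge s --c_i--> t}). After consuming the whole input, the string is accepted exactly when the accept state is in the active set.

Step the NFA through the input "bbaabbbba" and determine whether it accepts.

Answer: REJECT

Derivation:
initial (ε-close {0}): {0,1,2,4,5,6,7,8,12}
'b' @ 1: {1,3,5,9,10,13}  [accepting]
'b' @ 2: {1,5,7,8,11}  [accepting]
'a' @ 3: {9,10}
'a' @ 4: {1,5,7,8,11}  [accepting]
'b' @ 5: {9,10}
'b' @ 6: {1,5,7,8,11}  [accepting]
'b' @ 7: {9,10}
'b' @ 8: {1,5,7,8,11}  [accepting]
'a' @ 9: {9,10}
final: {9,10}; accept 1 not in set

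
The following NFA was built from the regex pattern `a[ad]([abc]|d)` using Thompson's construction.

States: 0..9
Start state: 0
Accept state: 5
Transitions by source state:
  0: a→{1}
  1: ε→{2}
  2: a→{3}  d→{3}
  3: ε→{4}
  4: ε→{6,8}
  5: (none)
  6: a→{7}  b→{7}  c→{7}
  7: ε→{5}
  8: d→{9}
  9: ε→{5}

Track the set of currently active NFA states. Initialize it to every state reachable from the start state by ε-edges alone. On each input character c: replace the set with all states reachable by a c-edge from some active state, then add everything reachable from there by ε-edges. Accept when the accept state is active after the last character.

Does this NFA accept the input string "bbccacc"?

Answer: REJECT

Trace:
S₀ = ε-closure({0}) = {0}
'b' @ 1: {}  — no active states
rest 'bccacc' ignored (set empty)
end set {} — state 5 not in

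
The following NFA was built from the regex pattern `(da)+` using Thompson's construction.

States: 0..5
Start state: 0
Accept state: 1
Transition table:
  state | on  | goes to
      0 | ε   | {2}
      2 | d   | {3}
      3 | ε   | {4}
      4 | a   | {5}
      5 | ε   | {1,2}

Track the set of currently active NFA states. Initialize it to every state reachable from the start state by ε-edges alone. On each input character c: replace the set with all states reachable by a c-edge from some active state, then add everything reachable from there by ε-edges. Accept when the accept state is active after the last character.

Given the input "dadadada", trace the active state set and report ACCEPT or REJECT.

Answer: ACCEPT

Trace:
initial (ε-close {0}): {0,2}
'd' @ 1: {3,4}
'a' @ 2: {1,2,5}  ✓accept
'd' @ 3: {3,4}
'a' @ 4: {1,2,5}  ✓accept
'd' @ 5: {3,4}
'a' @ 6: {1,2,5}  ✓accept
'd' @ 7: {3,4}
'a' @ 8: {1,2,5}  ✓accept
final: {1,2,5}; accept 1 in set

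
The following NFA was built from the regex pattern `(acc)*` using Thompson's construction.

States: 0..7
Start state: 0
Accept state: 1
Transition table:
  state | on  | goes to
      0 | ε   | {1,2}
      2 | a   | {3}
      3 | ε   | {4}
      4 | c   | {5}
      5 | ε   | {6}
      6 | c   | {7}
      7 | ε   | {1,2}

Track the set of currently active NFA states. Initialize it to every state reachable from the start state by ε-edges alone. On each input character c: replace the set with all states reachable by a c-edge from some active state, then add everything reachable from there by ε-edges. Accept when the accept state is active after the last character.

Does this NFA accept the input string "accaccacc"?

initial (ε-close {0}): {0,1,2}
'a' @ 1: {3,4}
'c' @ 2: {5,6}
'c' @ 3: {1,2,7}  (accept∈set)
'a' @ 4: {3,4}
'c' @ 5: {5,6}
'c' @ 6: {1,2,7}  (accept∈set)
'a' @ 7: {3,4}
'c' @ 8: {5,6}
'c' @ 9: {1,2,7}  (accept∈set)
end set {1,2,7} — state 1 in

Answer: ACCEPT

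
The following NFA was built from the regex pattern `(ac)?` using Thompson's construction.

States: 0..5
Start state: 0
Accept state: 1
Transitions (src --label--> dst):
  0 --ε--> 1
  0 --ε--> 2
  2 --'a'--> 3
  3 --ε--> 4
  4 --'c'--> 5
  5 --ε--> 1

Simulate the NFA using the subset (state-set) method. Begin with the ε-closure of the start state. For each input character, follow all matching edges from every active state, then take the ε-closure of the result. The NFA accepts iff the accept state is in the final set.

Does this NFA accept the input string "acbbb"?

initial (ε-close {0}): {0,1,2}
'a' @ 1: {3,4}
'c' @ 2: {1,5}  (accept∈set)
'b' @ 3: {}  — dead — no transitions
rest 'bb' ignored (set empty)
end set {} — state 1 not in

Answer: REJECT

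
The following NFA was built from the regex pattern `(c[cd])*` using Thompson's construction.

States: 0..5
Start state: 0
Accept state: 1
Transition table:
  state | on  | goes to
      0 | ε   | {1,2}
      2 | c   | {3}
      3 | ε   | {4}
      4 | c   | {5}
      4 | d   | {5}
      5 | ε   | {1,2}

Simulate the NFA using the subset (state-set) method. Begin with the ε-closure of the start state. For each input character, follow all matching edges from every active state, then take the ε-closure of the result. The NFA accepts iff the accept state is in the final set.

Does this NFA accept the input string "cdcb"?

initial (ε-close {0}): {0,1,2}
'c' @ 1: {3,4}
'd' @ 2: {1,2,5}  ✓accept
'c' @ 3: {3,4}
'b' @ 4: {}  — no active states
after full input: {}  (accept=1 not in)

Answer: REJECT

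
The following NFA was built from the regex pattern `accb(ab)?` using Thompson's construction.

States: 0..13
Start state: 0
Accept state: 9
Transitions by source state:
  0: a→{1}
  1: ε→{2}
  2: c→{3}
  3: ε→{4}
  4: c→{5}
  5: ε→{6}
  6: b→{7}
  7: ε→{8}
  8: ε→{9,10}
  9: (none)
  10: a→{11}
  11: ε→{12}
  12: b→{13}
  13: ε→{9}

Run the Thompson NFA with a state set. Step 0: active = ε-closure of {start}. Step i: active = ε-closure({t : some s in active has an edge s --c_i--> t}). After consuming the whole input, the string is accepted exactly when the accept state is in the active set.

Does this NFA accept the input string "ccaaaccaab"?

initial (ε-close {0}): {0}
'c' @ 1: {}  — no active states
rest 'caaaccaab' ignored (set empty)
after full input: {}  (accept=9 not in)

Answer: REJECT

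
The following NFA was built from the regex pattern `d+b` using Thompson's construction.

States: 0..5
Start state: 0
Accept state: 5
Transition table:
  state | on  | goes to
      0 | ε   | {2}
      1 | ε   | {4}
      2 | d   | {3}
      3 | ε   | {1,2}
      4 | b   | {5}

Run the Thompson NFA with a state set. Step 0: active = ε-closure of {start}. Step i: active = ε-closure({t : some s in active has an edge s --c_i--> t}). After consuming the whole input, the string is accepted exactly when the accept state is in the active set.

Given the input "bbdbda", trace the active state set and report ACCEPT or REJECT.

start: ε-closure({0}) = {0,2}
'b' @ 1: {}  — dead — no transitions
rest 'bdbda' ignored (set empty)
end set {} — state 5 not in

Answer: REJECT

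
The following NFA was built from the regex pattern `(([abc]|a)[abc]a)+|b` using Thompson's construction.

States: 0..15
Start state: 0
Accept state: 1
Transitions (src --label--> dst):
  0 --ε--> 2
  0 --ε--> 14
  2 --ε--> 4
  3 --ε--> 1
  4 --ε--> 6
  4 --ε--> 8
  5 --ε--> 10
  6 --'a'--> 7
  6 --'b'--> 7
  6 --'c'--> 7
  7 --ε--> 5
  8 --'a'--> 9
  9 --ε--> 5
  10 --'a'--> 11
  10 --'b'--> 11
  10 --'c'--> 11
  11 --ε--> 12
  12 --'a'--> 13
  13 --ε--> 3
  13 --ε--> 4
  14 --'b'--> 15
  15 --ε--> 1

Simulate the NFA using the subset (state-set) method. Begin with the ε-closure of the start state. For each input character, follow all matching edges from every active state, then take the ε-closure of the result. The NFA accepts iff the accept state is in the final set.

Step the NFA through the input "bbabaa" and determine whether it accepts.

start: ε-closure({0}) = {0,2,4,6,8,14}
'b' @ 1: {1,5,7,10,15}  [accepting]
'b' @ 2: {11,12}
'a' @ 3: {1,3,4,6,8,13}  [accepting]
'b' @ 4: {5,7,10}
'a' @ 5: {11,12}
'a' @ 6: {1,3,4,6,8,13}  [accepting]
after full input: {1,3,4,6,8,13}  (accept=1 in)

Answer: ACCEPT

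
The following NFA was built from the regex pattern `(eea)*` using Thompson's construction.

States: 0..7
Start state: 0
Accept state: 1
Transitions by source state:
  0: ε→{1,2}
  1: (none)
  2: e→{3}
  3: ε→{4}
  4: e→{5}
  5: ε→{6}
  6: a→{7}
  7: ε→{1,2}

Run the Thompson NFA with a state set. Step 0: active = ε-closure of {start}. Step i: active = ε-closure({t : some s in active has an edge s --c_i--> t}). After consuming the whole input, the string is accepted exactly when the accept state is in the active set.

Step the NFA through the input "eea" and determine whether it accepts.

Answer: ACCEPT

Derivation:
start: ε-closure({0}) = {0,1,2}
'e' @ 1: {3,4}
'e' @ 2: {5,6}
'a' @ 3: {1,2,7}  ✓accept
final: {1,2,7}; accept 1 in set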